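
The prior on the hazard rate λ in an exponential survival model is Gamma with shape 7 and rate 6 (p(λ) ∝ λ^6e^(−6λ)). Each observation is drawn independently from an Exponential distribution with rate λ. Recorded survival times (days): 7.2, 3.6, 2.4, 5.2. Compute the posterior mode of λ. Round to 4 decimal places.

λ̂_MAP = 0.4098

The Exponential(rate=λ) likelihood is ∝ λ^n e^(−λΣtᵢ). Here n = 4 and Σtᵢ = 7.2 + 3.6 + 2.4 + 5.2 = 18.4.
Posterior ∝ λ^6e^(−6λ) · λ^4e^(−18.4λ) = λ^10e^(−24.4λ), i.e. Gamma(11, 24.4).
Mode = (a−1)/b = 10/24.4 ≈ 0.4098.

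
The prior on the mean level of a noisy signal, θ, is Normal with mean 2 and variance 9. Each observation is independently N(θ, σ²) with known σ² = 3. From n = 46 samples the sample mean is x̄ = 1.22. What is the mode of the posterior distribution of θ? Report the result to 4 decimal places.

n = 46, x̄ = 1.22.
For a Normal prior and Normal likelihood with known variance, the posterior is Normal; its mode equals its mean, the precision-weighted average.
Prior precision 1/σ₀² = 1/9; data precision n/σ² = 46/3.
θ̂ = ((1/9)·2 + (46/3)·1.22) / (1/9 + 46/3) = (4259/225)/(139/9) = 4259/3475 ≈ 1.2256.

θ̂_MAP = 1.2256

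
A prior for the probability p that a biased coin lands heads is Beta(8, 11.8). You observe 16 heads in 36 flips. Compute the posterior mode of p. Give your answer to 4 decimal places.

Prior: Beta(8, 11.8).
Data: 16 successes in 36 trials. The binomial likelihood contributes p^16(1−p)^20, so the posterior is Beta(8+16, 11.8+20) = Beta(24, 31.8).
For Beta(a, b) with a, b > 1 the mode is (a−1)/(a+b−2) = 23/53.8 ≈ 0.4275.

p̂_MAP = 0.4275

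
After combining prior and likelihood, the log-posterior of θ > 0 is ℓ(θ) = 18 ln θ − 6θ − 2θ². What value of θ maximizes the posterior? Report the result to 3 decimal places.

θ̂_MAP = 1.500

ℓ'(θ) = 18/θ − 6 − 4θ. Setting this to zero and multiplying by θ: 4θ² + 6θ − 18 = 0.
θ = (−6 + √(6² + 4·4·18)) / (2·4) = (−6 + √324) / 8 = (−6 + 18)/8 = 3/2.
ℓ''(θ) = −18/θ² − 4 < 0, confirming a maximum.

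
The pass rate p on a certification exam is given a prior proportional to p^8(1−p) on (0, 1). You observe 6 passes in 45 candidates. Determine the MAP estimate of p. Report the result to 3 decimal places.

The prior density ∝ p^8(1−p)^1 is the kernel of Beta(9, 2).
Data: 6 successes in 45 trials. The binomial likelihood contributes p^6(1−p)^39, so the posterior is Beta(9+6, 2+39) = Beta(15, 41).
For Beta(a, b) with a, b > 1 the mode is (a−1)/(a+b−2) = 14/54 ≈ 0.259.

p̂_MAP = 0.259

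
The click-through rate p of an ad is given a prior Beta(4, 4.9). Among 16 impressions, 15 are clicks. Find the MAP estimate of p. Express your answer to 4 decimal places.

p̂_MAP = 0.7860

Prior: Beta(4, 4.9).
Data: 15 successes in 16 trials. The binomial likelihood contributes p^15(1−p)^1, so the posterior is Beta(4+15, 4.9+1) = Beta(19, 5.9).
For Beta(a, b) with a, b > 1 the mode is (a−1)/(a+b−2) = 18/22.9 ≈ 0.7860.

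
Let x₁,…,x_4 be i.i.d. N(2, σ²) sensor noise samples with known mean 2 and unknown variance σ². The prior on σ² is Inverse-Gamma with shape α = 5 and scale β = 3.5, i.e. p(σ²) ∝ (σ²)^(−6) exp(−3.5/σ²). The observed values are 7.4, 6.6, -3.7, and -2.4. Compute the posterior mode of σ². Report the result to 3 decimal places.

Sum of squared deviations about the known mean: SS = (7.4−2)² + (6.6−2)² + (-3.7−2)² + (-2.4−2)² = 102.17.
The Normal likelihood contributes (σ²)^(−n/2) exp(−SS/(2σ²)), so the posterior is Inverse-Gamma(α + n/2, β + SS/2) = Inverse-Gamma(7, 54.585).
The mode of Inverse-Gamma(a, b) is b/(a+1) = 54.585/8 ≈ 6.823.

σ̂²_MAP = 6.823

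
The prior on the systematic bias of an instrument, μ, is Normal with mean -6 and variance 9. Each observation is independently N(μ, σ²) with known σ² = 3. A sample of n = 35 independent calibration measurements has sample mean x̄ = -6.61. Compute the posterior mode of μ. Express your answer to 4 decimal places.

μ̂_MAP = -6.6042

n = 35, x̄ = -6.61.
For a Normal prior and Normal likelihood with known variance, the posterior is Normal; its mode equals its mean, the precision-weighted average.
Prior precision 1/σ₀² = 1/9; data precision n/σ² = 35/3.
μ̂ = ((1/9)·(-6) + (35/3)·(-6.61)) / (1/9 + 35/3) = (-4667/60)/(106/9) = -14001/2120 ≈ -6.6042.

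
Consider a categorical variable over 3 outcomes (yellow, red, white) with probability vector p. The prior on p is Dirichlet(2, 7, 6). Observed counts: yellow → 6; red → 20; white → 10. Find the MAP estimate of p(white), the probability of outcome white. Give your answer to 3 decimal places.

MAP estimate of p(white) = 0.313

The posterior is Dirichlet(αᵢ + nᵢ) = Dirichlet(8, 27, 16).
For a Dirichlet(a₁,…,a_K) with all aᵢ > 1, the mode has j-th component (aⱼ − 1)/(Σaᵢ − K).
Here Σaᵢ = 51 and K = 3, so p(white) = (16 − 1)/(51 − 3) = 15/48 ≈ 0.313.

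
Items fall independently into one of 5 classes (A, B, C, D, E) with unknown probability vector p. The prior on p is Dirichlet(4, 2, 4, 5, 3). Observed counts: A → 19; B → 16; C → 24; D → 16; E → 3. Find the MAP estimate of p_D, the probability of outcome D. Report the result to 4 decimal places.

MAP estimate of p_D = 0.2198

The posterior is Dirichlet(αᵢ + nᵢ) = Dirichlet(23, 18, 28, 21, 6).
For a Dirichlet(a₁,…,a_K) with all aᵢ > 1, the mode has j-th component (aⱼ − 1)/(Σaᵢ − K).
Here Σaᵢ = 96 and K = 5, so p_D = (21 − 1)/(96 − 5) = 20/91 ≈ 0.2198.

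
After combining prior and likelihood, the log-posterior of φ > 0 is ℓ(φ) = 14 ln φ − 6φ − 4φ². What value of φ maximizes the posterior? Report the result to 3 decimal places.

ℓ'(φ) = 14/φ − 6 − 8φ. Setting this to zero and multiplying by φ: 8φ² + 6φ − 14 = 0.
φ = (−6 + √(6² + 4·8·14)) / (2·8) = (−6 + √484) / 16 = (−6 + 22)/16 = 1.
ℓ''(φ) = −14/φ² − 8 < 0, confirming a maximum.

φ̂_MAP = 1.000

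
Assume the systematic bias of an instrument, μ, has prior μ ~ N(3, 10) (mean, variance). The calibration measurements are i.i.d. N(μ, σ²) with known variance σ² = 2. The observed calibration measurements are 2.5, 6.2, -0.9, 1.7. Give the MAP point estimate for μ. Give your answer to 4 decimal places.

μ̂_MAP = 2.4048

n = 4; x̄ = (2.5 + 6.2 + (-0.9) + 1.7)/4 = 9.5/4 = 2.375.
For a Normal prior and Normal likelihood with known variance, the posterior is Normal; its mode equals its mean, the precision-weighted average.
Prior precision 1/σ₀² = 1/10 = 0.1; data precision n/σ² = 4/2 = 2.
μ̂ = (0.1·3 + 2·2.375) / (0.1 + 2) = 5.05/2.1 = 101/42 ≈ 2.4048.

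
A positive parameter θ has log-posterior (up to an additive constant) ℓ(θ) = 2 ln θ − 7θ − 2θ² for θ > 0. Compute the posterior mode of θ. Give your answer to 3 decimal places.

ℓ'(θ) = 2/θ − 7 − 4θ. Setting this to zero and multiplying by θ: 4θ² + 7θ − 2 = 0.
θ = (−7 + √(7² + 4·4·2)) / (2·4) = (−7 + √81) / 8 = (−7 + 9)/8 = 1/4.
ℓ''(θ) = −2/θ² − 4 < 0, confirming a maximum.

θ̂_MAP = 0.250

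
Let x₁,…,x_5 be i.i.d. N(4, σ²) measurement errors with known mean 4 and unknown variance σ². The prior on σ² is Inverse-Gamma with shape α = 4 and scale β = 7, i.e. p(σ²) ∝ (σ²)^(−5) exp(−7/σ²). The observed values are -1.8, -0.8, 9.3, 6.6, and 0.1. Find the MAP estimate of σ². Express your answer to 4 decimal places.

σ̂²_MAP = 8.0493

Sum of squared deviations about the known mean: SS = (-1.8−4)² + (-0.8−4)² + (9.3−4)² + (6.6−4)² + (0.1−4)² = 106.74.
The Normal likelihood contributes (σ²)^(−n/2) exp(−SS/(2σ²)), so the posterior is Inverse-Gamma(α + n/2, β + SS/2) = Inverse-Gamma(6.5, 60.37).
The mode of Inverse-Gamma(a, b) is b/(a+1) = 60.37/7.5 ≈ 8.0493.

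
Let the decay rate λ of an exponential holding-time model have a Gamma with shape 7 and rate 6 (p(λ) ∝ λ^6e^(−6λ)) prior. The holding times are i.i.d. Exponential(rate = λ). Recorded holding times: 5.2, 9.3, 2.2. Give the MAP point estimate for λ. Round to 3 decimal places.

λ̂_MAP = 0.396

The Exponential(rate=λ) likelihood is ∝ λ^n e^(−λΣtᵢ). Here n = 3 and Σtᵢ = 5.2 + 9.3 + 2.2 = 16.7.
Posterior ∝ λ^6e^(−6λ) · λ^3e^(−16.7λ) = λ^9e^(−22.7λ), i.e. Gamma(10, 22.7).
Mode = (a−1)/b = 9/22.7 ≈ 0.396.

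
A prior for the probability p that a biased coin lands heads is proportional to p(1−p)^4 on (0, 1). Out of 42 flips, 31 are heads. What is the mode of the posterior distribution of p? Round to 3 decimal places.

The prior density ∝ p(1−p)^4 is the kernel of Beta(2, 5).
Data: 31 successes in 42 trials. The binomial likelihood contributes p^31(1−p)^11, so the posterior is Beta(2+31, 5+11) = Beta(33, 16).
For Beta(a, b) with a, b > 1 the mode is (a−1)/(a+b−2) = 32/47 ≈ 0.681.

p̂_MAP = 0.681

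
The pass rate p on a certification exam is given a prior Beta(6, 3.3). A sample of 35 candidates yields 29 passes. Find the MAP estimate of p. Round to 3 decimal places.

p̂_MAP = 0.804

Prior: Beta(6, 3.3).
Data: 29 successes in 35 trials. The binomial likelihood contributes p^29(1−p)^6, so the posterior is Beta(6+29, 3.3+6) = Beta(35, 9.3).
For Beta(a, b) with a, b > 1 the mode is (a−1)/(a+b−2) = 34/42.3 ≈ 0.804.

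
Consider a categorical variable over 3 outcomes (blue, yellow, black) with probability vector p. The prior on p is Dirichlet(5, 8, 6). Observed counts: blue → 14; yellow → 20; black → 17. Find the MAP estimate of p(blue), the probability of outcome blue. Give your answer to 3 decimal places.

MAP estimate of p(blue) = 0.269

The posterior is Dirichlet(αᵢ + nᵢ) = Dirichlet(19, 28, 23).
For a Dirichlet(a₁,…,a_K) with all aᵢ > 1, the mode has j-th component (aⱼ − 1)/(Σaᵢ − K).
Here Σaᵢ = 70 and K = 3, so p(blue) = (19 − 1)/(70 − 3) = 18/67 ≈ 0.269.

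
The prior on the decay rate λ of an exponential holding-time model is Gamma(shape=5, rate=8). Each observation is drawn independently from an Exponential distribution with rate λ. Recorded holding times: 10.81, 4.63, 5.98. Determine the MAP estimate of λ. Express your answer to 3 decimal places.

λ̂_MAP = 0.238

The Exponential(rate=λ) likelihood is ∝ λ^n e^(−λΣtᵢ). Here n = 3 and Σtᵢ = 10.81 + 4.63 + 5.98 = 21.42.
Posterior ∝ λ^4e^(−8λ) · λ^3e^(−21.42λ) = λ^7e^(−29.42λ), i.e. Gamma(8, 29.42).
Mode = (a−1)/b = 7/29.42 ≈ 0.238.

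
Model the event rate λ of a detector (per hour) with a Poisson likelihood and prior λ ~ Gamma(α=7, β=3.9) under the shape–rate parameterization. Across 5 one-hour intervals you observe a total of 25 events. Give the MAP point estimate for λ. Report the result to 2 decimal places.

λ̂_MAP = 3.48

Σxᵢ = 25, n = 5.
Posterior ∝ λ^6e^(−3.9λ) · λ^25e^(−5λ) = λ^31e^(−8.9λ), i.e. Gamma(shape=32, rate=8.9).
The mode of a Gamma(a, b) with a ≥ 1 (shape–rate) is (a−1)/b = 31/8.9 ≈ 3.48.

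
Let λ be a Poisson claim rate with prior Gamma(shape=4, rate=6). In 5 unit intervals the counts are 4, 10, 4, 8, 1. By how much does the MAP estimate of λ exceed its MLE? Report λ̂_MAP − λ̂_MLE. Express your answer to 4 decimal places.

MAP − MLE = -2.6727

Σxᵢ = 27. Posterior is Gamma(31, 11); MAP = (31−1)/11 = 30/11 ≈ 2.72727.
MLE = x̄ = 27/5 ≈ 5.40000.
Difference = 30/11 − 27/5 = -147/55 ≈ -2.6727.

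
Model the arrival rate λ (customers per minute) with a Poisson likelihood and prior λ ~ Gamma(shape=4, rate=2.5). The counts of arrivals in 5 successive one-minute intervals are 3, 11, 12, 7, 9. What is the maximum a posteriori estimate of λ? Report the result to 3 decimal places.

Σxᵢ = 3+11+12+7+9 = 42, with n = 5.
Posterior ∝ λ^3e^(−2.5λ) · λ^42e^(−5λ) = λ^45e^(−7.5λ), i.e. Gamma(shape=46, rate=7.5).
The mode of a Gamma(a, b) with a ≥ 1 (shape–rate) is (a−1)/b = 45/7.5 ≈ 6.000.

λ̂_MAP = 6.000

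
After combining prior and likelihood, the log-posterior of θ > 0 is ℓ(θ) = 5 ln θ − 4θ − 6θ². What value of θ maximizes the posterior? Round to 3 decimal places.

ℓ'(θ) = 5/θ − 4 − 12θ. Setting this to zero and multiplying by θ: 12θ² + 4θ − 5 = 0.
θ = (−4 + √(4² + 4·12·5)) / (2·12) = (−4 + √256) / 24 = (−4 + 16)/24 = 1/2.
ℓ''(θ) = −5/θ² − 12 < 0, confirming a maximum.

θ̂_MAP = 0.500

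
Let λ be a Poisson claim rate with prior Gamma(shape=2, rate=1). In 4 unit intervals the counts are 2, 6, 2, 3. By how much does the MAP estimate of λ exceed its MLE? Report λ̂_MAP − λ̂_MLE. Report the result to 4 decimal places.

MAP − MLE = -0.4500

Σxᵢ = 13. Posterior is Gamma(15, 5); MAP = (15−1)/5 = 14/5 ≈ 2.80000.
MLE = x̄ = 13/4 ≈ 3.25000.
Difference = 14/5 − 13/4 = -9/20 ≈ -0.4500.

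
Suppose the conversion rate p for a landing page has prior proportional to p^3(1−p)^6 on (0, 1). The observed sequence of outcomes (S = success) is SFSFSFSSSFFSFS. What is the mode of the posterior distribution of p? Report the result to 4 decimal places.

The prior density ∝ p^3(1−p)^6 is the kernel of Beta(4, 7).
Data: 8 successes in 14 trials (from the sequence). The binomial likelihood contributes p^8(1−p)^6, so the posterior is Beta(4+8, 7+6) = Beta(12, 13).
For Beta(a, b) with a, b > 1 the mode is (a−1)/(a+b−2) = 11/23 ≈ 0.4783.

p̂_MAP = 0.4783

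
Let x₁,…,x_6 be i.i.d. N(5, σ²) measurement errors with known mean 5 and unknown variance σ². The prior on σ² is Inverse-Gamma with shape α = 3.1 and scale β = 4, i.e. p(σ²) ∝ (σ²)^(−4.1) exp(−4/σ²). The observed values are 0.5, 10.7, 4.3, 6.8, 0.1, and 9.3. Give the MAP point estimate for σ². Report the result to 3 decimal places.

σ̂²_MAP = 7.533

Sum of squared deviations about the known mean: SS = (0.5−5)² + (10.7−5)² + (4.3−5)² + (6.8−5)² + (0.1−5)² + (9.3−5)² = 98.97.
The Normal likelihood contributes (σ²)^(−n/2) exp(−SS/(2σ²)), so the posterior is Inverse-Gamma(α + n/2, β + SS/2) = Inverse-Gamma(6.1, 53.485).
The mode of Inverse-Gamma(a, b) is b/(a+1) = 53.485/7.1 ≈ 7.533.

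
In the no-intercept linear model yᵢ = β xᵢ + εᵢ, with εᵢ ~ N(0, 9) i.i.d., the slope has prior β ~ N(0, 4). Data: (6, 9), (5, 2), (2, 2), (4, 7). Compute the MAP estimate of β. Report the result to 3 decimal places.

log p(β | y) = −Σ(yᵢ − βxᵢ)²/(2·9) − β²/(2·4) + const.
Setting the derivative to zero: Σxᵢ(yᵢ − βxᵢ)/9 − β/4 = 0, so β = Σxᵢyᵢ / (Σxᵢ² + σ²/τ²).
Σxᵢyᵢ = 6·9 + 5·2 + 2·2 + 4·7 = 96; Σxᵢ² = 81; σ²/τ² = 2.25.
β̂_MAP = 96 / (81 + 2.25) = 96/83.25 ≈ 1.153.

β̂_MAP = 1.153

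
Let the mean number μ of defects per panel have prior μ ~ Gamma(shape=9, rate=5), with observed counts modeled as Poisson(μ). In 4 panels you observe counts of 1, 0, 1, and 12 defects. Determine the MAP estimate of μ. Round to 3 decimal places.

μ̂_MAP = 2.444

Σxᵢ = 1+0+1+12 = 14, with n = 4.
Posterior ∝ μ^8e^(−5μ) · μ^14e^(−4μ) = μ^22e^(−9μ), i.e. Gamma(shape=23, rate=9).
The mode of a Gamma(a, b) with a ≥ 1 (shape–rate) is (a−1)/b = 22/9 ≈ 2.444.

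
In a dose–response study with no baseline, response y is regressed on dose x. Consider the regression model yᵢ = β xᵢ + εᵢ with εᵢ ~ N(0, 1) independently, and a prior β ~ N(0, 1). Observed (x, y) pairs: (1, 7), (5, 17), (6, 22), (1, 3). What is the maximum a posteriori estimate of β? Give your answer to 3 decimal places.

β̂_MAP = 3.547

log p(β | y) = −Σ(yᵢ − βxᵢ)²/(2·1) − β²/(2·1) + const.
Setting the derivative to zero: Σxᵢ(yᵢ − βxᵢ)/1 − β/1 = 0, so β = Σxᵢyᵢ / (Σxᵢ² + σ²/τ²).
Σxᵢyᵢ = 1·7 + 5·17 + 6·22 + 1·3 = 227; Σxᵢ² = 63; σ²/τ² = 1.
β̂_MAP = 227 / (63 + 1) = 227/64 ≈ 3.547.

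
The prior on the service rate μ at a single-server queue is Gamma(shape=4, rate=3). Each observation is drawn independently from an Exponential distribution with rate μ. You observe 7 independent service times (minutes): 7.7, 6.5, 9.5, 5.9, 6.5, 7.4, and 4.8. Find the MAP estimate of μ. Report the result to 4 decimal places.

The Exponential(rate=μ) likelihood is ∝ μ^n e^(−μΣtᵢ). Here n = 7 and Σtᵢ = 7.7 + 6.5 + 9.5 + 5.9 + 6.5 + 7.4 + 4.8 = 48.3.
Posterior ∝ μ^3e^(−3μ) · μ^7e^(−48.3μ) = μ^10e^(−51.3μ), i.e. Gamma(11, 51.3).
Mode = (a−1)/b = 10/51.3 ≈ 0.1949.

μ̂_MAP = 0.1949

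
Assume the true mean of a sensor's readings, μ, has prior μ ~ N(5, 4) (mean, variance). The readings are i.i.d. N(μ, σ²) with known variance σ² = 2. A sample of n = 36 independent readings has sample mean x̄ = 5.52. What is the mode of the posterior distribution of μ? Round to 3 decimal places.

n = 36, x̄ = 5.52.
For a Normal prior and Normal likelihood with known variance, the posterior is Normal; its mode equals its mean, the precision-weighted average.
Prior precision 1/σ₀² = 1/4 = 0.25; data precision n/σ² = 36/2 = 18.
μ̂ = (0.25·5 + 18·5.52) / (0.25 + 18) = 100.61/18.25 = 10061/1825 ≈ 5.513.

μ̂_MAP = 5.513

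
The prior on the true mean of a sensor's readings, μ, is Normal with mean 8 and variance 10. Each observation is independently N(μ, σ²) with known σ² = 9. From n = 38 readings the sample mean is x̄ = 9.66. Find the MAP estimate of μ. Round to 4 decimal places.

n = 38, x̄ = 9.66.
For a Normal prior and Normal likelihood with known variance, the posterior is Normal; its mode equals its mean, the precision-weighted average.
Prior precision 1/σ₀² = 1/10 = 0.1; data precision n/σ² = 38/9.
μ̂ = (0.1·8 + (38/9)·9.66) / (0.1 + 38/9) = (3119/75)/(389/90) = 18714/1945 ≈ 9.6216.

μ̂_MAP = 9.6216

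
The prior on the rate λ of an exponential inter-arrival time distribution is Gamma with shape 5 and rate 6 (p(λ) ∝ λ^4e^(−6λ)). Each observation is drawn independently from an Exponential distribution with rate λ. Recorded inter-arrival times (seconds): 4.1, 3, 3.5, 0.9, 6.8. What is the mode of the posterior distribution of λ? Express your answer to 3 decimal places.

λ̂_MAP = 0.370

The Exponential(rate=λ) likelihood is ∝ λ^n e^(−λΣtᵢ). Here n = 5 and Σtᵢ = 4.1 + 3 + 3.5 + 0.9 + 6.8 = 18.3.
Posterior ∝ λ^4e^(−6λ) · λ^5e^(−18.3λ) = λ^9e^(−24.3λ), i.e. Gamma(10, 24.3).
Mode = (a−1)/b = 9/24.3 ≈ 0.370.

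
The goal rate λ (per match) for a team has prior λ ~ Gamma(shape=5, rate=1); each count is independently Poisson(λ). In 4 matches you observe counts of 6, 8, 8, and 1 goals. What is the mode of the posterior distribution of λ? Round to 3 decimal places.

Σxᵢ = 6+8+8+1 = 23, with n = 4.
Posterior ∝ λ^4e^(−1λ) · λ^23e^(−4λ) = λ^27e^(−5λ), i.e. Gamma(shape=28, rate=5).
The mode of a Gamma(a, b) with a ≥ 1 (shape–rate) is (a−1)/b = 27/5 ≈ 5.400.

λ̂_MAP = 5.400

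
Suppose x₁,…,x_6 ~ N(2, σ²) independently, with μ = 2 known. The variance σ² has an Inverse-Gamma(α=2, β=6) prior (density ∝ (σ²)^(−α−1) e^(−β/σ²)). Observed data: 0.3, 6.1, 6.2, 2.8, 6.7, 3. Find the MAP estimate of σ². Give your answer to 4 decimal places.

σ̂²_MAP = 6.0892

Sum of squared deviations about the known mean: SS = (0.3−2)² + (6.1−2)² + (6.2−2)² + (2.8−2)² + (6.7−2)² + (3−2)² = 61.07.
The Normal likelihood contributes (σ²)^(−n/2) exp(−SS/(2σ²)), so the posterior is Inverse-Gamma(α + n/2, β + SS/2) = Inverse-Gamma(5, 36.535).
The mode of Inverse-Gamma(a, b) is b/(a+1) = 36.535/6 ≈ 6.0892.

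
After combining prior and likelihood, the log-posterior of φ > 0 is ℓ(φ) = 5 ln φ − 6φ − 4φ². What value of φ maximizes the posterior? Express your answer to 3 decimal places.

φ̂_MAP = 0.500

ℓ'(φ) = 5/φ − 6 − 8φ. Setting this to zero and multiplying by φ: 8φ² + 6φ − 5 = 0.
φ = (−6 + √(6² + 4·8·5)) / (2·8) = (−6 + √196) / 16 = (−6 + 14)/16 = 1/2.
ℓ''(φ) = −5/φ² − 8 < 0, confirming a maximum.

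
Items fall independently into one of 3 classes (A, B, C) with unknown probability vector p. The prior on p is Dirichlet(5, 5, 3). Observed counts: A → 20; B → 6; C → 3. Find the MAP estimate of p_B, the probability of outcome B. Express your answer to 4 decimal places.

The posterior is Dirichlet(αᵢ + nᵢ) = Dirichlet(25, 11, 6).
For a Dirichlet(a₁,…,a_K) with all aᵢ > 1, the mode has j-th component (aⱼ − 1)/(Σaᵢ − K).
Here Σaᵢ = 42 and K = 3, so p_B = (11 − 1)/(42 − 3) = 10/39 ≈ 0.2564.

MAP estimate of p_B = 0.2564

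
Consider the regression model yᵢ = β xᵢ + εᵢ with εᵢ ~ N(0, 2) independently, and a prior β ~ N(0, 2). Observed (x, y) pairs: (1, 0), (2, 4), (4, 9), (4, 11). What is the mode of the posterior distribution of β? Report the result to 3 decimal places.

β̂_MAP = 2.316

log p(β | y) = −Σ(yᵢ − βxᵢ)²/(2·2) − β²/(2·2) + const.
Setting the derivative to zero: Σxᵢ(yᵢ − βxᵢ)/2 − β/2 = 0, so β = Σxᵢyᵢ / (Σxᵢ² + σ²/τ²).
Σxᵢyᵢ = 1·0 + 2·4 + 4·9 + 4·11 = 88; Σxᵢ² = 37; σ²/τ² = 1.
β̂_MAP = 88 / (37 + 1) = 88/38 ≈ 2.316.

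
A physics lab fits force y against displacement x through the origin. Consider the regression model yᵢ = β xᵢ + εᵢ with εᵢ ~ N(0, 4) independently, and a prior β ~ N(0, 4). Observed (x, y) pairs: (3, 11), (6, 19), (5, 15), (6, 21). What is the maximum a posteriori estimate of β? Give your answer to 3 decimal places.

log p(β | y) = −Σ(yᵢ − βxᵢ)²/(2·4) − β²/(2·4) + const.
Setting the derivative to zero: Σxᵢ(yᵢ − βxᵢ)/4 − β/4 = 0, so β = Σxᵢyᵢ / (Σxᵢ² + σ²/τ²).
Σxᵢyᵢ = 3·11 + 6·19 + 5·15 + 6·21 = 348; Σxᵢ² = 106; σ²/τ² = 1.
β̂_MAP = 348 / (106 + 1) = 348/107 ≈ 3.252.

β̂_MAP = 3.252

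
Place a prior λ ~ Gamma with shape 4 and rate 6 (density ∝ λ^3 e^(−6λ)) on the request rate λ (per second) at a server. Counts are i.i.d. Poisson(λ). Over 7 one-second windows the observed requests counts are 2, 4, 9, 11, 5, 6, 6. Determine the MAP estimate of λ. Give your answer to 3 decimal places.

λ̂_MAP = 3.538

Σxᵢ = 2+4+9+11+5+6+6 = 43, with n = 7.
Posterior ∝ λ^3e^(−6λ) · λ^43e^(−7λ) = λ^46e^(−13λ), i.e. Gamma(shape=47, rate=13).
The mode of a Gamma(a, b) with a ≥ 1 (shape–rate) is (a−1)/b = 46/13 ≈ 3.538.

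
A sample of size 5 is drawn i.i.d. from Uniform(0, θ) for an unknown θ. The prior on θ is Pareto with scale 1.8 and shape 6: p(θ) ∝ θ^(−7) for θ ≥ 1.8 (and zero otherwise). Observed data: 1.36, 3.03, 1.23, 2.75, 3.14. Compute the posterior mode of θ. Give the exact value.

θ̂_MAP = 3.14

The Uniform(0, θ) likelihood is θ^(−n) for θ ≥ max(xᵢ), zero otherwise. Here max(xᵢ) = 3.14.
Posterior ∝ θ^(−7) · θ^(−5) = θ^(−12) on θ ≥ max(1.8, 3.14) = 3.14.
This density is strictly decreasing in θ, so the posterior mode lies at the lower boundary of the support.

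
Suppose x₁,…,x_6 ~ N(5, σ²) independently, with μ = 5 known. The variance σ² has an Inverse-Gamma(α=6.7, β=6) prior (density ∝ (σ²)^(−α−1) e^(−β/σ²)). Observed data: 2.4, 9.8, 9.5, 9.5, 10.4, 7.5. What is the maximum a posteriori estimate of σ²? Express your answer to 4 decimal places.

σ̂²_MAP = 5.5005

Sum of squared deviations about the known mean: SS = (2.4−5)² + (9.8−5)² + (9.5−5)² + (9.5−5)² + (10.4−5)² + (7.5−5)² = 105.71.
The Normal likelihood contributes (σ²)^(−n/2) exp(−SS/(2σ²)), so the posterior is Inverse-Gamma(α + n/2, β + SS/2) = Inverse-Gamma(9.7, 58.855).
The mode of Inverse-Gamma(a, b) is b/(a+1) = 58.855/10.7 ≈ 5.5005.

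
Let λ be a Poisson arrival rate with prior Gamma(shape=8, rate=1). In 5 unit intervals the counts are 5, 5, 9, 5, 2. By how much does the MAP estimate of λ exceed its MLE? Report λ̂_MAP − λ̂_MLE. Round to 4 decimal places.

MAP − MLE = 0.3000

Σxᵢ = 26. Posterior is Gamma(34, 6); MAP = (34−1)/6 = 33/6 ≈ 5.50000.
MLE = x̄ = 26/5 ≈ 5.20000.
Difference = 33/6 − 26/5 = 3/10 ≈ 0.3000.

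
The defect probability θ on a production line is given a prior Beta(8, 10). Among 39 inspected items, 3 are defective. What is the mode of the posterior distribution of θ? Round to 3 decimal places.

Prior: Beta(8, 10).
Data: 3 successes in 39 trials. The binomial likelihood contributes θ^3(1−θ)^36, so the posterior is Beta(8+3, 10+36) = Beta(11, 46).
For Beta(a, b) with a, b > 1 the mode is (a−1)/(a+b−2) = 10/55 ≈ 0.182.

θ̂_MAP = 0.182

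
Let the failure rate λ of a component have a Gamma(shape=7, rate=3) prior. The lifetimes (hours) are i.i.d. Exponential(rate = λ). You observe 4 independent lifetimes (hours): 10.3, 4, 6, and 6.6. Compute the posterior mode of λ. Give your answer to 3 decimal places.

λ̂_MAP = 0.334

The Exponential(rate=λ) likelihood is ∝ λ^n e^(−λΣtᵢ). Here n = 4 and Σtᵢ = 10.3 + 4 + 6 + 6.6 = 26.9.
Posterior ∝ λ^6e^(−3λ) · λ^4e^(−26.9λ) = λ^10e^(−29.9λ), i.e. Gamma(11, 29.9).
Mode = (a−1)/b = 10/29.9 ≈ 0.334.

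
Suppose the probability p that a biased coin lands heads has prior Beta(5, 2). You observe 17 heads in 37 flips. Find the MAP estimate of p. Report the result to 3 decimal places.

p̂_MAP = 0.500

Prior: Beta(5, 2).
Data: 17 successes in 37 trials. The binomial likelihood contributes p^17(1−p)^20, so the posterior is Beta(5+17, 2+20) = Beta(22, 22).
For Beta(a, b) with a, b > 1 the mode is (a−1)/(a+b−2) = 21/42 ≈ 0.500.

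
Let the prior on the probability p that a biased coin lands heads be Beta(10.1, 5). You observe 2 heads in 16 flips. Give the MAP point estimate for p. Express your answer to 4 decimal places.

p̂_MAP = 0.3814

Prior: Beta(10.1, 5).
Data: 2 successes in 16 trials. The binomial likelihood contributes p^2(1−p)^14, so the posterior is Beta(10.1+2, 5+14) = Beta(12.1, 19).
For Beta(a, b) with a, b > 1 the mode is (a−1)/(a+b−2) = 11.1/29.1 ≈ 0.3814.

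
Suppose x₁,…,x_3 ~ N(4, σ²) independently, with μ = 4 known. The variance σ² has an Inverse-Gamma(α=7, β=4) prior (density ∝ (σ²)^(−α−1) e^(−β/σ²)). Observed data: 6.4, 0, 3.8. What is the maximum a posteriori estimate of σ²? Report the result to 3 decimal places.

Sum of squared deviations about the known mean: SS = (6.4−4)² + (0−4)² + (3.8−4)² = 21.8.
The Normal likelihood contributes (σ²)^(−n/2) exp(−SS/(2σ²)), so the posterior is Inverse-Gamma(α + n/2, β + SS/2) = Inverse-Gamma(8.5, 14.9).
The mode of Inverse-Gamma(a, b) is b/(a+1) = 14.9/9.5 ≈ 1.568.

σ̂²_MAP = 1.568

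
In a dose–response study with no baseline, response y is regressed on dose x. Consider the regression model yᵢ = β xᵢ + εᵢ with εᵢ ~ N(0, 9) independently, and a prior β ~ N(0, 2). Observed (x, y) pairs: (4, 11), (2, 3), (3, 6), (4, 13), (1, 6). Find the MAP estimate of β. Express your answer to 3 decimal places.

log p(β | y) = −Σ(yᵢ − βxᵢ)²/(2·9) − β²/(2·2) + const.
Setting the derivative to zero: Σxᵢ(yᵢ − βxᵢ)/9 − β/2 = 0, so β = Σxᵢyᵢ / (Σxᵢ² + σ²/τ²).
Σxᵢyᵢ = 4·11 + 2·3 + 3·6 + 4·13 + 1·6 = 126; Σxᵢ² = 46; σ²/τ² = 4.5.
β̂_MAP = 126 / (46 + 4.5) = 126/50.5 ≈ 2.495.

β̂_MAP = 2.495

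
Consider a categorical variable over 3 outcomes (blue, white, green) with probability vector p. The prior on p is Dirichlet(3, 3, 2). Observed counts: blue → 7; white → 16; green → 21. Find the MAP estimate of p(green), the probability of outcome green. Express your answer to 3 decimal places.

The posterior is Dirichlet(αᵢ + nᵢ) = Dirichlet(10, 19, 23).
For a Dirichlet(a₁,…,a_K) with all aᵢ > 1, the mode has j-th component (aⱼ − 1)/(Σaᵢ − K).
Here Σaᵢ = 52 and K = 3, so p(green) = (23 − 1)/(52 − 3) = 22/49 ≈ 0.449.

MAP estimate of p(green) = 0.449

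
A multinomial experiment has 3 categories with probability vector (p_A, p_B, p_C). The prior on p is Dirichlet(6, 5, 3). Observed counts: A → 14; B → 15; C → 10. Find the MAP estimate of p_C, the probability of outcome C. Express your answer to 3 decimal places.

MAP estimate of p_C = 0.240

The posterior is Dirichlet(αᵢ + nᵢ) = Dirichlet(20, 20, 13).
For a Dirichlet(a₁,…,a_K) with all aᵢ > 1, the mode has j-th component (aⱼ − 1)/(Σaᵢ − K).
Here Σaᵢ = 53 and K = 3, so p_C = (13 − 1)/(53 − 3) = 12/50 ≈ 0.240.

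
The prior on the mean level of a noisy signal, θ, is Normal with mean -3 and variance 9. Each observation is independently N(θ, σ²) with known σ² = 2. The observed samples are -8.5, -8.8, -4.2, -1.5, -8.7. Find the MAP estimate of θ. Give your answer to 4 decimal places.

θ̂_MAP = -6.1979

n = 5; x̄ = ((-8.5) + (-8.8) + (-4.2) + (-1.5) + (-8.7))/5 = -31.7/5 = -6.34.
For a Normal prior and Normal likelihood with known variance, the posterior is Normal; its mode equals its mean, the precision-weighted average.
Prior precision 1/σ₀² = 1/9; data precision n/σ² = 5/2 = 2.5.
θ̂ = ((1/9)·(-3) + 2.5·(-6.34)) / (1/9 + 2.5) = (-971/60)/(47/18) = -2913/470 ≈ -6.1979.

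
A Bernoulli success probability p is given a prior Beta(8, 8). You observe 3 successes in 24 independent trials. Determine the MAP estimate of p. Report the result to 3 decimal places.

Prior: Beta(8, 8).
Data: 3 successes in 24 trials. The binomial likelihood contributes p^3(1−p)^21, so the posterior is Beta(8+3, 8+21) = Beta(11, 29).
For Beta(a, b) with a, b > 1 the mode is (a−1)/(a+b−2) = 10/38 ≈ 0.263.

p̂_MAP = 0.263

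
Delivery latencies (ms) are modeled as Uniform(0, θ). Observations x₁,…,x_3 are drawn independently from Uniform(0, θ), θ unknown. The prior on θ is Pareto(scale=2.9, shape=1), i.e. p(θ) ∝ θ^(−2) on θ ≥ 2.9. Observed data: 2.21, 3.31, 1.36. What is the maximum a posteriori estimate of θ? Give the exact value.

The Uniform(0, θ) likelihood is θ^(−n) for θ ≥ max(xᵢ), zero otherwise. Here max(xᵢ) = 3.31.
Posterior ∝ θ^(−2) · θ^(−3) = θ^(−5) on θ ≥ max(2.9, 3.31) = 3.31.
This density is strictly decreasing in θ, so the posterior mode lies at the lower boundary of the support.

θ̂_MAP = 3.31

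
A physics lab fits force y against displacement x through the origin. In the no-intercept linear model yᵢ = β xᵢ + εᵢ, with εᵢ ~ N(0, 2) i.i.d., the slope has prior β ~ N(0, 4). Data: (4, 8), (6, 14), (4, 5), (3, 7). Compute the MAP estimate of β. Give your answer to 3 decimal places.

log p(β | y) = −Σ(yᵢ − βxᵢ)²/(2·2) − β²/(2·4) + const.
Setting the derivative to zero: Σxᵢ(yᵢ − βxᵢ)/2 − β/4 = 0, so β = Σxᵢyᵢ / (Σxᵢ² + σ²/τ²).
Σxᵢyᵢ = 4·8 + 6·14 + 4·5 + 3·7 = 157; Σxᵢ² = 77; σ²/τ² = 0.5.
β̂_MAP = 157 / (77 + 0.5) = 157/77.5 ≈ 2.026.

β̂_MAP = 2.026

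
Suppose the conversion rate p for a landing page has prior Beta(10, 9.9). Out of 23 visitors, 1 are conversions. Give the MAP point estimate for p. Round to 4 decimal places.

p̂_MAP = 0.2445

Prior: Beta(10, 9.9).
Data: 1 success in 23 trials. The binomial likelihood contributes p(1−p)^22, so the posterior is Beta(10+1, 9.9+22) = Beta(11, 31.9).
For Beta(a, b) with a, b > 1 the mode is (a−1)/(a+b−2) = 10/40.9 ≈ 0.2445.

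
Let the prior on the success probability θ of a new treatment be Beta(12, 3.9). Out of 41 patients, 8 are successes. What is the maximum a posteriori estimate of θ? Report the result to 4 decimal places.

θ̂_MAP = 0.3461

Prior: Beta(12, 3.9).
Data: 8 successes in 41 trials. The binomial likelihood contributes θ^8(1−θ)^33, so the posterior is Beta(12+8, 3.9+33) = Beta(20, 36.9).
For Beta(a, b) with a, b > 1 the mode is (a−1)/(a+b−2) = 19/54.9 ≈ 0.3461.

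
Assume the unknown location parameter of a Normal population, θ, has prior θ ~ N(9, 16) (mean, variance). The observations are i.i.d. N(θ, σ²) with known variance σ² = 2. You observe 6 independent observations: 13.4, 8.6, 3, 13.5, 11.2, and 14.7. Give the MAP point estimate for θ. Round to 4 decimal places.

θ̂_MAP = 10.6980

n = 6; x̄ = (13.4 + 8.6 + 3 + 13.5 + 11.2 + 14.7)/6 = 64.4/6 = 161/15 ≈ 10.7333.
For a Normal prior and Normal likelihood with known variance, the posterior is Normal; its mode equals its mean, the precision-weighted average.
Prior precision 1/σ₀² = 1/16 = 0.0625; data precision n/σ² = 6/2 = 3.
θ̂ = (0.0625·9 + 3·(161/15)) / (0.0625 + 3) = 32.7625/3.0625 = 2621/245 ≈ 10.6980.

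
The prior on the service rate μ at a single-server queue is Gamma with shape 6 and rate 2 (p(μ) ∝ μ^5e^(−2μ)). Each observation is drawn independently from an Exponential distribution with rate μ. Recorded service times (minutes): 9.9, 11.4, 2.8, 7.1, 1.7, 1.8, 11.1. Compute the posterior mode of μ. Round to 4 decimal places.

μ̂_MAP = 0.2510

The Exponential(rate=μ) likelihood is ∝ μ^n e^(−μΣtᵢ). Here n = 7 and Σtᵢ = 9.9 + 11.4 + 2.8 + 7.1 + 1.7 + 1.8 + 11.1 = 45.8.
Posterior ∝ μ^5e^(−2μ) · μ^7e^(−45.8μ) = μ^12e^(−47.8μ), i.e. Gamma(13, 47.8).
Mode = (a−1)/b = 12/47.8 ≈ 0.2510.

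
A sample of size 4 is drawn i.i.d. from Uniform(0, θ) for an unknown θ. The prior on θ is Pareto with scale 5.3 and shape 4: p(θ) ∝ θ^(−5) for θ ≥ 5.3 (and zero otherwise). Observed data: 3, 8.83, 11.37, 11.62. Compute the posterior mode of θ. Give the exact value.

The Uniform(0, θ) likelihood is θ^(−n) for θ ≥ max(xᵢ), zero otherwise. Here max(xᵢ) = 11.62.
Posterior ∝ θ^(−5) · θ^(−4) = θ^(−9) on θ ≥ max(5.3, 11.62) = 11.62.
This density is strictly decreasing in θ, so the posterior mode lies at the lower boundary of the support.

θ̂_MAP = 11.62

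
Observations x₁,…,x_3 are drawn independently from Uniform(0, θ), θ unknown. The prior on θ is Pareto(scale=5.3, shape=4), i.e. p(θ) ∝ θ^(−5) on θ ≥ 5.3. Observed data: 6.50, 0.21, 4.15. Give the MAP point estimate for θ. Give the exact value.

θ̂_MAP = 6.50

The Uniform(0, θ) likelihood is θ^(−n) for θ ≥ max(xᵢ), zero otherwise. Here max(xᵢ) = 6.50.
Posterior ∝ θ^(−5) · θ^(−3) = θ^(−8) on θ ≥ max(5.3, 6.50) = 6.50.
This density is strictly decreasing in θ, so the posterior mode lies at the lower boundary of the support.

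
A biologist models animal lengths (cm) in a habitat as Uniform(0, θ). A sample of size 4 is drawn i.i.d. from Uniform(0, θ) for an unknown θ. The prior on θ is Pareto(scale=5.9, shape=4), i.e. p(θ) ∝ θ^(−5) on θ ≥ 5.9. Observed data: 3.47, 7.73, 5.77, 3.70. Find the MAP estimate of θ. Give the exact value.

The Uniform(0, θ) likelihood is θ^(−n) for θ ≥ max(xᵢ), zero otherwise. Here max(xᵢ) = 7.73.
Posterior ∝ θ^(−5) · θ^(−4) = θ^(−9) on θ ≥ max(5.9, 7.73) = 7.73.
This density is strictly decreasing in θ, so the posterior mode lies at the lower boundary of the support.

θ̂_MAP = 7.73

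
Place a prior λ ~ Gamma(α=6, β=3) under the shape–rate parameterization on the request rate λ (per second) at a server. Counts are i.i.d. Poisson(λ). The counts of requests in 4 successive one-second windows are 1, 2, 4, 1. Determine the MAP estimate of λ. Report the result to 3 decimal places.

Σxᵢ = 1+2+4+1 = 8, with n = 4.
Posterior ∝ λ^5e^(−3λ) · λ^8e^(−4λ) = λ^13e^(−7λ), i.e. Gamma(shape=14, rate=7).
The mode of a Gamma(a, b) with a ≥ 1 (shape–rate) is (a−1)/b = 13/7 ≈ 1.857.

λ̂_MAP = 1.857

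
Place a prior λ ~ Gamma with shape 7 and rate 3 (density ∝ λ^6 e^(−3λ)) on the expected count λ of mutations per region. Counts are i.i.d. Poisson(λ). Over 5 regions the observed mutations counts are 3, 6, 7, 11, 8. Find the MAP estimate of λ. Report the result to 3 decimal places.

Σxᵢ = 3+6+7+11+8 = 35, with n = 5.
Posterior ∝ λ^6e^(−3λ) · λ^35e^(−5λ) = λ^41e^(−8λ), i.e. Gamma(shape=42, rate=8).
The mode of a Gamma(a, b) with a ≥ 1 (shape–rate) is (a−1)/b = 41/8 ≈ 5.125.

λ̂_MAP = 5.125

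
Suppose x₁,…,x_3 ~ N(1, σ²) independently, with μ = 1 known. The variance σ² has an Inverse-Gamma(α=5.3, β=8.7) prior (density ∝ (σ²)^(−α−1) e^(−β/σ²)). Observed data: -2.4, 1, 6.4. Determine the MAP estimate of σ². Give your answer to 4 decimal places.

Sum of squared deviations about the known mean: SS = (-2.4−1)² + (1−1)² + (6.4−1)² = 40.72.
The Normal likelihood contributes (σ²)^(−n/2) exp(−SS/(2σ²)), so the posterior is Inverse-Gamma(α + n/2, β + SS/2) = Inverse-Gamma(6.8, 29.06).
The mode of Inverse-Gamma(a, b) is b/(a+1) = 29.06/7.8 ≈ 3.7256.

σ̂²_MAP = 3.7256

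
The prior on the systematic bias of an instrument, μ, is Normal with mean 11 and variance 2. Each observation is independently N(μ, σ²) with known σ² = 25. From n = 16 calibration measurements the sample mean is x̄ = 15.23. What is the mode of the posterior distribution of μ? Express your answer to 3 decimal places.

n = 16, x̄ = 15.23.
For a Normal prior and Normal likelihood with known variance, the posterior is Normal; its mode equals its mean, the precision-weighted average.
Prior precision 1/σ₀² = 1/2 = 0.5; data precision n/σ² = 16/25 = 0.64.
μ̂ = (0.5·11 + 0.64·15.23) / (0.5 + 0.64) = 15.2472/1.14 = 6353/475 ≈ 13.375.

μ̂_MAP = 13.375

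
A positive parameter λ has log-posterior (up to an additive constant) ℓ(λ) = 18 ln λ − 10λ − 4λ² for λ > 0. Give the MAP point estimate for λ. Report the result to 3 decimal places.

ℓ'(λ) = 18/λ − 10 − 8λ. Setting this to zero and multiplying by λ: 8λ² + 10λ − 18 = 0.
λ = (−10 + √(10² + 4·8·18)) / (2·8) = (−10 + √676) / 16 = (−10 + 26)/16 = 1.
ℓ''(λ) = −18/λ² − 8 < 0, confirming a maximum.

λ̂_MAP = 1.000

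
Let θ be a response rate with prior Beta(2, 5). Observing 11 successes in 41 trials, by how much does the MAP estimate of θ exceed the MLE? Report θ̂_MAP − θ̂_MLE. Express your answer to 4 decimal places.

MAP − MLE = -0.0074

Posterior is Beta(13, 35); MAP = (13−1)/(48−2) = 12/46 ≈ 0.26087.
MLE ignores the prior: θ̂_MLE = k/n = 11/41 ≈ 0.26829.
Difference = 12/46 − 11/41 = -7/943 ≈ -0.0074.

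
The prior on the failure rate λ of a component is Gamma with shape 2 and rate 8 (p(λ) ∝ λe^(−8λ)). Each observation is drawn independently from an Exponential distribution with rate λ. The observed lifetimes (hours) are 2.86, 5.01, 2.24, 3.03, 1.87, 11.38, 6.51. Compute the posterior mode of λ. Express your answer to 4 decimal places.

The Exponential(rate=λ) likelihood is ∝ λ^n e^(−λΣtᵢ). Here n = 7 and Σtᵢ = 2.86 + 5.01 + 2.24 + 3.03 + 1.87 + 11.38 + 6.51 = 32.90.
Posterior ∝ λe^(−8λ) · λ^7e^(−32.90λ) = λ^8e^(−40.90λ), i.e. Gamma(9, 40.90).
Mode = (a−1)/b = 8/40.90 ≈ 0.1956.

λ̂_MAP = 0.1956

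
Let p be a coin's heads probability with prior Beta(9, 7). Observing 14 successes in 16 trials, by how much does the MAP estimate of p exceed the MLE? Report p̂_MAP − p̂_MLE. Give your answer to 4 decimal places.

Posterior is Beta(23, 9); MAP = (23−1)/(32−2) = 22/30 ≈ 0.73333.
MLE ignores the prior: p̂_MLE = k/n = 14/16 ≈ 0.87500.
Difference = 22/30 − 14/16 = -17/120 ≈ -0.1417.

MAP − MLE = -0.1417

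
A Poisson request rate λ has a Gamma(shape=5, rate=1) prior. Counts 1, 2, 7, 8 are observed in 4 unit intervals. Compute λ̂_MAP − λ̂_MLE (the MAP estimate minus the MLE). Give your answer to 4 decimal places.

MAP − MLE = -0.1000

Σxᵢ = 18. Posterior is Gamma(23, 5); MAP = (23−1)/5 = 22/5 ≈ 4.40000.
MLE = x̄ = 18/4 ≈ 4.50000.
Difference = 22/5 − 18/4 = -1/10 ≈ -0.1000.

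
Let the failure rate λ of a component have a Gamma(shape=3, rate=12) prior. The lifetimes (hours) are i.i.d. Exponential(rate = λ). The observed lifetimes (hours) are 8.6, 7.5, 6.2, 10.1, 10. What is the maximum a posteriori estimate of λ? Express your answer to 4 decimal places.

λ̂_MAP = 0.1287

The Exponential(rate=λ) likelihood is ∝ λ^n e^(−λΣtᵢ). Here n = 5 and Σtᵢ = 8.6 + 7.5 + 6.2 + 10.1 + 10 = 42.4.
Posterior ∝ λ^2e^(−12λ) · λ^5e^(−42.4λ) = λ^7e^(−54.4λ), i.e. Gamma(8, 54.4).
Mode = (a−1)/b = 7/54.4 ≈ 0.1287.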